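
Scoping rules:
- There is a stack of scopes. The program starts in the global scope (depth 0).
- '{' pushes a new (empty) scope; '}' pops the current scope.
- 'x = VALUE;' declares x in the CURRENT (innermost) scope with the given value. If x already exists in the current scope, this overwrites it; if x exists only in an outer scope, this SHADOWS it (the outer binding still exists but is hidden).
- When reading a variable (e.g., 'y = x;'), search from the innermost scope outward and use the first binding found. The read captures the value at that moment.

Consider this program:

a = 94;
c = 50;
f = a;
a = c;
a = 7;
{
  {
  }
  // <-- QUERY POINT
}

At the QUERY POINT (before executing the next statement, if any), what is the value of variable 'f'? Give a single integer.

Answer: 94

Derivation:
Step 1: declare a=94 at depth 0
Step 2: declare c=50 at depth 0
Step 3: declare f=(read a)=94 at depth 0
Step 4: declare a=(read c)=50 at depth 0
Step 5: declare a=7 at depth 0
Step 6: enter scope (depth=1)
Step 7: enter scope (depth=2)
Step 8: exit scope (depth=1)
Visible at query point: a=7 c=50 f=94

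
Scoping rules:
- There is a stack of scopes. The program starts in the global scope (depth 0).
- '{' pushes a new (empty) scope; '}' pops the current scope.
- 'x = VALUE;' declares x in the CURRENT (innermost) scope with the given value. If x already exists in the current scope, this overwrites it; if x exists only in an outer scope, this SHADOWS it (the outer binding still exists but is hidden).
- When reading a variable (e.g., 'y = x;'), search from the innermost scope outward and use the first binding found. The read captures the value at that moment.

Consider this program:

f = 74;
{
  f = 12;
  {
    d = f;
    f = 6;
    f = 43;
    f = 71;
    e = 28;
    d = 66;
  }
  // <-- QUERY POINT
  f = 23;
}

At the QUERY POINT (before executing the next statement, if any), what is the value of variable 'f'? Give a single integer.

Answer: 12

Derivation:
Step 1: declare f=74 at depth 0
Step 2: enter scope (depth=1)
Step 3: declare f=12 at depth 1
Step 4: enter scope (depth=2)
Step 5: declare d=(read f)=12 at depth 2
Step 6: declare f=6 at depth 2
Step 7: declare f=43 at depth 2
Step 8: declare f=71 at depth 2
Step 9: declare e=28 at depth 2
Step 10: declare d=66 at depth 2
Step 11: exit scope (depth=1)
Visible at query point: f=12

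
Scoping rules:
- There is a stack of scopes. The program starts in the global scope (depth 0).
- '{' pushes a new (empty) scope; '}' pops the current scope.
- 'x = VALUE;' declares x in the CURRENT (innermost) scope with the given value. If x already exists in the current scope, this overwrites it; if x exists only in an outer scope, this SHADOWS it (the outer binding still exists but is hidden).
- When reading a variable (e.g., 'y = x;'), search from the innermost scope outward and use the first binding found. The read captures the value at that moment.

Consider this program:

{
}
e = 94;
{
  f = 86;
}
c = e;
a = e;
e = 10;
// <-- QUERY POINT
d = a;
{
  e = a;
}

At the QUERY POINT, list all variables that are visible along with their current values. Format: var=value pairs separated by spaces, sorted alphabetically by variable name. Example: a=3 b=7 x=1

Step 1: enter scope (depth=1)
Step 2: exit scope (depth=0)
Step 3: declare e=94 at depth 0
Step 4: enter scope (depth=1)
Step 5: declare f=86 at depth 1
Step 6: exit scope (depth=0)
Step 7: declare c=(read e)=94 at depth 0
Step 8: declare a=(read e)=94 at depth 0
Step 9: declare e=10 at depth 0
Visible at query point: a=94 c=94 e=10

Answer: a=94 c=94 e=10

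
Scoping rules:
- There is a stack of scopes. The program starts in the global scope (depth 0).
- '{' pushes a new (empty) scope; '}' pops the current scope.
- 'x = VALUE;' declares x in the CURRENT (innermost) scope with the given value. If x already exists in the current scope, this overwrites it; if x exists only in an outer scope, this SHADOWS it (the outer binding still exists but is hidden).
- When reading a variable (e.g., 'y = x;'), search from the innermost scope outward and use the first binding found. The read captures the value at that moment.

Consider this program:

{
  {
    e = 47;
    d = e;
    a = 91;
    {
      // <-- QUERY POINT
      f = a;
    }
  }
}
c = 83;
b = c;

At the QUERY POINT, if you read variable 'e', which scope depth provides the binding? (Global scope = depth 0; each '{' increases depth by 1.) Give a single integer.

Step 1: enter scope (depth=1)
Step 2: enter scope (depth=2)
Step 3: declare e=47 at depth 2
Step 4: declare d=(read e)=47 at depth 2
Step 5: declare a=91 at depth 2
Step 6: enter scope (depth=3)
Visible at query point: a=91 d=47 e=47

Answer: 2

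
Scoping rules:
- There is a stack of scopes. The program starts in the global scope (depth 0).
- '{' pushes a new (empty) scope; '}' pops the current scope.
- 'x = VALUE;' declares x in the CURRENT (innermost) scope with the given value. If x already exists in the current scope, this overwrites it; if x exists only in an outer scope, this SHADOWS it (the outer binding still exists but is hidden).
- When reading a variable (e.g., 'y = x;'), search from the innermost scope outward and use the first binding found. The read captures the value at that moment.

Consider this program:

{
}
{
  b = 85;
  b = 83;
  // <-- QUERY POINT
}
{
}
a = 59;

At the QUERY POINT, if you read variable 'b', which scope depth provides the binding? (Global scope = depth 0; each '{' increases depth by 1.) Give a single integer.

Step 1: enter scope (depth=1)
Step 2: exit scope (depth=0)
Step 3: enter scope (depth=1)
Step 4: declare b=85 at depth 1
Step 5: declare b=83 at depth 1
Visible at query point: b=83

Answer: 1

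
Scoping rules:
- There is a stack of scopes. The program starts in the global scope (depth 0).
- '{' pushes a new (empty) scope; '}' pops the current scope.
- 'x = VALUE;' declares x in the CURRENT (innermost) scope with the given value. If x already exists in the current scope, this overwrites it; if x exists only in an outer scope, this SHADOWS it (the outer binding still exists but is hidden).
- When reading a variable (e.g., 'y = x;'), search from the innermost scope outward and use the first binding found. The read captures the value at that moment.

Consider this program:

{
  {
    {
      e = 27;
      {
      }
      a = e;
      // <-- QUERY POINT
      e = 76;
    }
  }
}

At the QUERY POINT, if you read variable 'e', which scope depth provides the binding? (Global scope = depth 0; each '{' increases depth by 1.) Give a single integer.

Answer: 3

Derivation:
Step 1: enter scope (depth=1)
Step 2: enter scope (depth=2)
Step 3: enter scope (depth=3)
Step 4: declare e=27 at depth 3
Step 5: enter scope (depth=4)
Step 6: exit scope (depth=3)
Step 7: declare a=(read e)=27 at depth 3
Visible at query point: a=27 e=27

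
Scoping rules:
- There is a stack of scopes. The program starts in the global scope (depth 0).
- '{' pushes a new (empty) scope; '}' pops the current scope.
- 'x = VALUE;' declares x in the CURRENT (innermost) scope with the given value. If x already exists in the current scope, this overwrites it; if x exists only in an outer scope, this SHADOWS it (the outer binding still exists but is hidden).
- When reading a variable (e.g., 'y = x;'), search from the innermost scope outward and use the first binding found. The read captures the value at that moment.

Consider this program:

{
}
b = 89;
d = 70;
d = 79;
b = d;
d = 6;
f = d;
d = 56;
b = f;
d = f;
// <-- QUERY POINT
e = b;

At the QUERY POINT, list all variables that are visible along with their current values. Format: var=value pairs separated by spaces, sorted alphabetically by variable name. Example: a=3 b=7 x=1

Answer: b=6 d=6 f=6

Derivation:
Step 1: enter scope (depth=1)
Step 2: exit scope (depth=0)
Step 3: declare b=89 at depth 0
Step 4: declare d=70 at depth 0
Step 5: declare d=79 at depth 0
Step 6: declare b=(read d)=79 at depth 0
Step 7: declare d=6 at depth 0
Step 8: declare f=(read d)=6 at depth 0
Step 9: declare d=56 at depth 0
Step 10: declare b=(read f)=6 at depth 0
Step 11: declare d=(read f)=6 at depth 0
Visible at query point: b=6 d=6 f=6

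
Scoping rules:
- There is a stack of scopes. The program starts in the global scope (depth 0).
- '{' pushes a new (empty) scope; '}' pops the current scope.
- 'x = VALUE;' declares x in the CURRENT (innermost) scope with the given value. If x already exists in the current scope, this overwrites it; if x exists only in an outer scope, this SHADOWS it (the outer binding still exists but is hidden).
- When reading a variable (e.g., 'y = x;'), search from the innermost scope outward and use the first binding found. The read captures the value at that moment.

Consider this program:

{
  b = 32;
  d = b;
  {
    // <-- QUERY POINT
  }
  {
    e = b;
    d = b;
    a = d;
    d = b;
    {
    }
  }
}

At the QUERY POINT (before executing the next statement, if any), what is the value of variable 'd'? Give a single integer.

Answer: 32

Derivation:
Step 1: enter scope (depth=1)
Step 2: declare b=32 at depth 1
Step 3: declare d=(read b)=32 at depth 1
Step 4: enter scope (depth=2)
Visible at query point: b=32 d=32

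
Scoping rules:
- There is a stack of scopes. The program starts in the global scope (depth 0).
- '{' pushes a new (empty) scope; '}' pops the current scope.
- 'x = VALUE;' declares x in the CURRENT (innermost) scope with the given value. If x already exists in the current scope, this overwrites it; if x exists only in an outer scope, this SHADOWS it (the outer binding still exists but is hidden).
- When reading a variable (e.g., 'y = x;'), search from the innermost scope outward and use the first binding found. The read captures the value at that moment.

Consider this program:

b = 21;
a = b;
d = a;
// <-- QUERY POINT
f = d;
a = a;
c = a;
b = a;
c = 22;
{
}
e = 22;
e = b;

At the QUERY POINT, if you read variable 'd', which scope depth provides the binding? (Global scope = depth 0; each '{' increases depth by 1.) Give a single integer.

Step 1: declare b=21 at depth 0
Step 2: declare a=(read b)=21 at depth 0
Step 3: declare d=(read a)=21 at depth 0
Visible at query point: a=21 b=21 d=21

Answer: 0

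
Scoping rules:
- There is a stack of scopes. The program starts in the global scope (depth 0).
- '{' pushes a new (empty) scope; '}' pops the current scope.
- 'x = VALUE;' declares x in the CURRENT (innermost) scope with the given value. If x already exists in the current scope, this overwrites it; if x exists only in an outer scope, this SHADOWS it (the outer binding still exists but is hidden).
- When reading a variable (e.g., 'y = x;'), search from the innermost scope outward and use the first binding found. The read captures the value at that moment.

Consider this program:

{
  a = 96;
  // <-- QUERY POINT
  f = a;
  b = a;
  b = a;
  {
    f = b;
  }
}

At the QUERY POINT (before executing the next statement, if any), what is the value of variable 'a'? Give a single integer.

Step 1: enter scope (depth=1)
Step 2: declare a=96 at depth 1
Visible at query point: a=96

Answer: 96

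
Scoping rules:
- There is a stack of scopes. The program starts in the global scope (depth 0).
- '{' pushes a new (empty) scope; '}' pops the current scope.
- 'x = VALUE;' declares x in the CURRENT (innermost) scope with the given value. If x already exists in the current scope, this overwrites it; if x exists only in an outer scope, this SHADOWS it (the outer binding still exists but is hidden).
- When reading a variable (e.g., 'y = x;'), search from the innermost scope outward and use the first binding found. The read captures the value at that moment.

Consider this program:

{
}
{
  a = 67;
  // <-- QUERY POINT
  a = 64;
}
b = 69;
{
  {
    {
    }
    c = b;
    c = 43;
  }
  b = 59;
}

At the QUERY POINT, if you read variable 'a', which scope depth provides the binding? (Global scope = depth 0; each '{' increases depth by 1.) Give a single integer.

Step 1: enter scope (depth=1)
Step 2: exit scope (depth=0)
Step 3: enter scope (depth=1)
Step 4: declare a=67 at depth 1
Visible at query point: a=67

Answer: 1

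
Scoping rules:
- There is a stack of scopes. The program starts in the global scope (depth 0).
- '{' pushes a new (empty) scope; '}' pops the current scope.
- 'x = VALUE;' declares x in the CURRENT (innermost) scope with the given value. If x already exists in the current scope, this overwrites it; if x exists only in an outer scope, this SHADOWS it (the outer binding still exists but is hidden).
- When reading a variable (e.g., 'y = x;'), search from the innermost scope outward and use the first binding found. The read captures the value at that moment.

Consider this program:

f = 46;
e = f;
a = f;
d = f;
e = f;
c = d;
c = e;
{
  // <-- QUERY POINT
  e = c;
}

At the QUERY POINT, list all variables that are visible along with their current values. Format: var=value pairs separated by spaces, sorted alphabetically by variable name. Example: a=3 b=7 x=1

Step 1: declare f=46 at depth 0
Step 2: declare e=(read f)=46 at depth 0
Step 3: declare a=(read f)=46 at depth 0
Step 4: declare d=(read f)=46 at depth 0
Step 5: declare e=(read f)=46 at depth 0
Step 6: declare c=(read d)=46 at depth 0
Step 7: declare c=(read e)=46 at depth 0
Step 8: enter scope (depth=1)
Visible at query point: a=46 c=46 d=46 e=46 f=46

Answer: a=46 c=46 d=46 e=46 f=46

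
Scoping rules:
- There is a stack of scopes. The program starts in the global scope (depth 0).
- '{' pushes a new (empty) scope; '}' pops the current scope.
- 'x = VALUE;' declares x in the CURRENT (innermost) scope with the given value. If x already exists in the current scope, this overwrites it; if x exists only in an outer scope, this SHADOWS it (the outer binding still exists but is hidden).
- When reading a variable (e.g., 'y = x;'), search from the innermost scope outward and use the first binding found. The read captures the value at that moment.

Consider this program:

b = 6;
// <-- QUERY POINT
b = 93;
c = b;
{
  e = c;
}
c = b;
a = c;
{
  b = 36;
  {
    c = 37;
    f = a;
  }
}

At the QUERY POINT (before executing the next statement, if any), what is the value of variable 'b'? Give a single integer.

Answer: 6

Derivation:
Step 1: declare b=6 at depth 0
Visible at query point: b=6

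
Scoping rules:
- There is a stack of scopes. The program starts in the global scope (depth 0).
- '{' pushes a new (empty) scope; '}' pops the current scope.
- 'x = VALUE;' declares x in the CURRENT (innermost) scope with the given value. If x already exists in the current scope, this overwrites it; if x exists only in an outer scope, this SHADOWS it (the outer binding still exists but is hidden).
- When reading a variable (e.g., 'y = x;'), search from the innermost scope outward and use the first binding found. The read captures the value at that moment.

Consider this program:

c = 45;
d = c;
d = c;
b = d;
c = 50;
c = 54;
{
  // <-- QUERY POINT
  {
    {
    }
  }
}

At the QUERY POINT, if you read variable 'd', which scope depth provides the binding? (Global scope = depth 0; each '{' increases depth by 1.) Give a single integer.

Answer: 0

Derivation:
Step 1: declare c=45 at depth 0
Step 2: declare d=(read c)=45 at depth 0
Step 3: declare d=(read c)=45 at depth 0
Step 4: declare b=(read d)=45 at depth 0
Step 5: declare c=50 at depth 0
Step 6: declare c=54 at depth 0
Step 7: enter scope (depth=1)
Visible at query point: b=45 c=54 d=45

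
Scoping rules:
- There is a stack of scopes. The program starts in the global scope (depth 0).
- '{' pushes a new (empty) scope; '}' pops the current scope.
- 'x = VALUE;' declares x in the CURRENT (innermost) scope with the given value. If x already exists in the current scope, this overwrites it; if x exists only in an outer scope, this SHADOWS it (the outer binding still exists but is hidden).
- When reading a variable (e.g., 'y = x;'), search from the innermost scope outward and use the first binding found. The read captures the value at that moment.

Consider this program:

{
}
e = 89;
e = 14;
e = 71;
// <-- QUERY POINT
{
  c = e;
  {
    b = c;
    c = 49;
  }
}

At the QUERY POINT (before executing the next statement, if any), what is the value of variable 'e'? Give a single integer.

Answer: 71

Derivation:
Step 1: enter scope (depth=1)
Step 2: exit scope (depth=0)
Step 3: declare e=89 at depth 0
Step 4: declare e=14 at depth 0
Step 5: declare e=71 at depth 0
Visible at query point: e=71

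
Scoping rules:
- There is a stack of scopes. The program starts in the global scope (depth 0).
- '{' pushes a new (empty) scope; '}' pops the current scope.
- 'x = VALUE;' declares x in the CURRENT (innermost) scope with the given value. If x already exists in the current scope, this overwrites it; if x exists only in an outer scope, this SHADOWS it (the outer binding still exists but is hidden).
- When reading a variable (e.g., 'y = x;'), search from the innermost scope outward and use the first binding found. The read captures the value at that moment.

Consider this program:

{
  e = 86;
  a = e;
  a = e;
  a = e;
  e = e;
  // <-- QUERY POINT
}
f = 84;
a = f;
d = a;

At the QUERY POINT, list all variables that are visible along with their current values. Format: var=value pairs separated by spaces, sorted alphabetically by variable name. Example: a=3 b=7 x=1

Answer: a=86 e=86

Derivation:
Step 1: enter scope (depth=1)
Step 2: declare e=86 at depth 1
Step 3: declare a=(read e)=86 at depth 1
Step 4: declare a=(read e)=86 at depth 1
Step 5: declare a=(read e)=86 at depth 1
Step 6: declare e=(read e)=86 at depth 1
Visible at query point: a=86 e=86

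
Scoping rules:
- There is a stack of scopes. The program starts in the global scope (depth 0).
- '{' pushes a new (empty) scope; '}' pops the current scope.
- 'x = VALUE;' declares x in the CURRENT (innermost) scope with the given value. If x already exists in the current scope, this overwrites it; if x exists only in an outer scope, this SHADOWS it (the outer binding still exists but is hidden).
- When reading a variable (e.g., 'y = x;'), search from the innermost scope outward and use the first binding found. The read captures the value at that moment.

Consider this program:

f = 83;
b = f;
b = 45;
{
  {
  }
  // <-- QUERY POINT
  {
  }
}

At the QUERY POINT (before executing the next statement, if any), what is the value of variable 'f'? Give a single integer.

Step 1: declare f=83 at depth 0
Step 2: declare b=(read f)=83 at depth 0
Step 3: declare b=45 at depth 0
Step 4: enter scope (depth=1)
Step 5: enter scope (depth=2)
Step 6: exit scope (depth=1)
Visible at query point: b=45 f=83

Answer: 83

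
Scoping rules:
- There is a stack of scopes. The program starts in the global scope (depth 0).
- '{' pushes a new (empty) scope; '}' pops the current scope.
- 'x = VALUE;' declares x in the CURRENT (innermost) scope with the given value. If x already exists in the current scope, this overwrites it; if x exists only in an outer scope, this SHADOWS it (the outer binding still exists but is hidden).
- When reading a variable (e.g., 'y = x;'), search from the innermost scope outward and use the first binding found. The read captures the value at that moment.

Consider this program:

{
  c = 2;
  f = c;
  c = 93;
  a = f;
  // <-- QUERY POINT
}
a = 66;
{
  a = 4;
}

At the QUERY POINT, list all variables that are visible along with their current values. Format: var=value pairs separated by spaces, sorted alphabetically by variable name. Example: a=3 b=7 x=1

Step 1: enter scope (depth=1)
Step 2: declare c=2 at depth 1
Step 3: declare f=(read c)=2 at depth 1
Step 4: declare c=93 at depth 1
Step 5: declare a=(read f)=2 at depth 1
Visible at query point: a=2 c=93 f=2

Answer: a=2 c=93 f=2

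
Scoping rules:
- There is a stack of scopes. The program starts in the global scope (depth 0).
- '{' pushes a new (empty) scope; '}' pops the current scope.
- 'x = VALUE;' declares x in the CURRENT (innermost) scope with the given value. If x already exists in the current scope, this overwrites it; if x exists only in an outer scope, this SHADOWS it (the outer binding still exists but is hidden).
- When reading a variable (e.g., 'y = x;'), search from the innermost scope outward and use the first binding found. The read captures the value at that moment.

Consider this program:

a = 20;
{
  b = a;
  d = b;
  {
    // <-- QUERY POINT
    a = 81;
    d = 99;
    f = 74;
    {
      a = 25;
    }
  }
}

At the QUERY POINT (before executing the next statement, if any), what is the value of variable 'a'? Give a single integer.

Step 1: declare a=20 at depth 0
Step 2: enter scope (depth=1)
Step 3: declare b=(read a)=20 at depth 1
Step 4: declare d=(read b)=20 at depth 1
Step 5: enter scope (depth=2)
Visible at query point: a=20 b=20 d=20

Answer: 20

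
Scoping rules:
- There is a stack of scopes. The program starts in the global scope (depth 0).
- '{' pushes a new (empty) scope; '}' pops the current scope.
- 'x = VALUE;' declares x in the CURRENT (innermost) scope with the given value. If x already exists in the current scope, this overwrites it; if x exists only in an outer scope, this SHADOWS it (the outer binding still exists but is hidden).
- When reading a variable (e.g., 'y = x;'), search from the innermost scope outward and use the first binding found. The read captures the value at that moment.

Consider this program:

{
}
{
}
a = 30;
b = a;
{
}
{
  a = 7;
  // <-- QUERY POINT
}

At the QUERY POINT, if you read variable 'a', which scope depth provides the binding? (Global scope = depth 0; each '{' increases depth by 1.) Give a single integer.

Step 1: enter scope (depth=1)
Step 2: exit scope (depth=0)
Step 3: enter scope (depth=1)
Step 4: exit scope (depth=0)
Step 5: declare a=30 at depth 0
Step 6: declare b=(read a)=30 at depth 0
Step 7: enter scope (depth=1)
Step 8: exit scope (depth=0)
Step 9: enter scope (depth=1)
Step 10: declare a=7 at depth 1
Visible at query point: a=7 b=30

Answer: 1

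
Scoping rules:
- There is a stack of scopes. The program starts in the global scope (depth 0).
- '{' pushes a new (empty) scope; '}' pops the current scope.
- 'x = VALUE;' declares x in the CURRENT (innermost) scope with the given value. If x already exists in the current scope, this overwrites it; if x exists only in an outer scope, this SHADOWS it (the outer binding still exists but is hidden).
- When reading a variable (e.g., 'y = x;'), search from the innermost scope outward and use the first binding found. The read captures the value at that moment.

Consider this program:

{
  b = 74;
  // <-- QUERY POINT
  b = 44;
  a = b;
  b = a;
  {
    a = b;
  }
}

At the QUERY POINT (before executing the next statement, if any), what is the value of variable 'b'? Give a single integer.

Step 1: enter scope (depth=1)
Step 2: declare b=74 at depth 1
Visible at query point: b=74

Answer: 74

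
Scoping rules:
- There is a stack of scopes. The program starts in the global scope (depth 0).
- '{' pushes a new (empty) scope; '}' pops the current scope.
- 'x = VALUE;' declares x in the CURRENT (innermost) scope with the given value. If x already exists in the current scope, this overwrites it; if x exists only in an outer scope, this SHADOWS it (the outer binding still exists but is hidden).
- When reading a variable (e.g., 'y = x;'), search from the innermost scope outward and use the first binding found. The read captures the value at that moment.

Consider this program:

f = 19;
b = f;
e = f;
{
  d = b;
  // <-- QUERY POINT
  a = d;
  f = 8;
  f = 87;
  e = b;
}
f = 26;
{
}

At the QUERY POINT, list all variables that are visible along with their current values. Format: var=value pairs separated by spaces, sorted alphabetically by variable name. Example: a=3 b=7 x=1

Step 1: declare f=19 at depth 0
Step 2: declare b=(read f)=19 at depth 0
Step 3: declare e=(read f)=19 at depth 0
Step 4: enter scope (depth=1)
Step 5: declare d=(read b)=19 at depth 1
Visible at query point: b=19 d=19 e=19 f=19

Answer: b=19 d=19 e=19 f=19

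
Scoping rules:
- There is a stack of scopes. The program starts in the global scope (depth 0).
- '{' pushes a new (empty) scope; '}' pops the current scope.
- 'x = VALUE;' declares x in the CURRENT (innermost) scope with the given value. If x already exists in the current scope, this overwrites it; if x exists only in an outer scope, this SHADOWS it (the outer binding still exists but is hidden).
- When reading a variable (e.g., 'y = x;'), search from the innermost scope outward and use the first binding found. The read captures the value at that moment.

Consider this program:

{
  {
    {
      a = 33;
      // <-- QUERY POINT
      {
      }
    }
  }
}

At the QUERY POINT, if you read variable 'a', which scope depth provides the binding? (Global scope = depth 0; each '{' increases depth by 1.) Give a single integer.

Step 1: enter scope (depth=1)
Step 2: enter scope (depth=2)
Step 3: enter scope (depth=3)
Step 4: declare a=33 at depth 3
Visible at query point: a=33

Answer: 3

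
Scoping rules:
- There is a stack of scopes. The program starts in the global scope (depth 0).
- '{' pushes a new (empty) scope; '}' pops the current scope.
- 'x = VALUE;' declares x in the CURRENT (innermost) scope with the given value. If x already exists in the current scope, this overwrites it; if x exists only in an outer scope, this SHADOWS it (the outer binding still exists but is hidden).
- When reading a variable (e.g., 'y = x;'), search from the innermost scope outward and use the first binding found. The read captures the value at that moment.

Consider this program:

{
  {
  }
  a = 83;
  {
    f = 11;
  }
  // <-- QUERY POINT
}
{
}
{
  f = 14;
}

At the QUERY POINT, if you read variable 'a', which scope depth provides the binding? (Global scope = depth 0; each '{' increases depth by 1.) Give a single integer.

Step 1: enter scope (depth=1)
Step 2: enter scope (depth=2)
Step 3: exit scope (depth=1)
Step 4: declare a=83 at depth 1
Step 5: enter scope (depth=2)
Step 6: declare f=11 at depth 2
Step 7: exit scope (depth=1)
Visible at query point: a=83

Answer: 1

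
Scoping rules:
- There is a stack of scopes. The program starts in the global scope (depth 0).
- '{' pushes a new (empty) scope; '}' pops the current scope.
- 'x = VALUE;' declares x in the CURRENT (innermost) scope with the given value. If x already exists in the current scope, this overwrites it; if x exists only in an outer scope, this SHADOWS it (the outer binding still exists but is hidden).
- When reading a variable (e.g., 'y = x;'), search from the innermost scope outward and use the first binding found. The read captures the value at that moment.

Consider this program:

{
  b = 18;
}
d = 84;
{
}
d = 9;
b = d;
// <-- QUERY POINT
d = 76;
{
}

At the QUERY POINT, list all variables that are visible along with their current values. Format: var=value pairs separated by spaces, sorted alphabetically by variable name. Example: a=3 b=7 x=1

Answer: b=9 d=9

Derivation:
Step 1: enter scope (depth=1)
Step 2: declare b=18 at depth 1
Step 3: exit scope (depth=0)
Step 4: declare d=84 at depth 0
Step 5: enter scope (depth=1)
Step 6: exit scope (depth=0)
Step 7: declare d=9 at depth 0
Step 8: declare b=(read d)=9 at depth 0
Visible at query point: b=9 d=9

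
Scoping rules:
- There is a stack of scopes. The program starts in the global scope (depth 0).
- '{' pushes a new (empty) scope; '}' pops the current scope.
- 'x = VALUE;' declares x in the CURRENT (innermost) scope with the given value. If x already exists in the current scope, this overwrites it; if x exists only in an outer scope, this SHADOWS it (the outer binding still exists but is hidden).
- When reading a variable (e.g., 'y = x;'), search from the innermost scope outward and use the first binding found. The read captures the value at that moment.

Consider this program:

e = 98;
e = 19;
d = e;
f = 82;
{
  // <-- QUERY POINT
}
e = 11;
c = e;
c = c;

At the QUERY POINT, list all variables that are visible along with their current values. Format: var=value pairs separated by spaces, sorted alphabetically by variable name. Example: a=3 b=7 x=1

Step 1: declare e=98 at depth 0
Step 2: declare e=19 at depth 0
Step 3: declare d=(read e)=19 at depth 0
Step 4: declare f=82 at depth 0
Step 5: enter scope (depth=1)
Visible at query point: d=19 e=19 f=82

Answer: d=19 e=19 f=82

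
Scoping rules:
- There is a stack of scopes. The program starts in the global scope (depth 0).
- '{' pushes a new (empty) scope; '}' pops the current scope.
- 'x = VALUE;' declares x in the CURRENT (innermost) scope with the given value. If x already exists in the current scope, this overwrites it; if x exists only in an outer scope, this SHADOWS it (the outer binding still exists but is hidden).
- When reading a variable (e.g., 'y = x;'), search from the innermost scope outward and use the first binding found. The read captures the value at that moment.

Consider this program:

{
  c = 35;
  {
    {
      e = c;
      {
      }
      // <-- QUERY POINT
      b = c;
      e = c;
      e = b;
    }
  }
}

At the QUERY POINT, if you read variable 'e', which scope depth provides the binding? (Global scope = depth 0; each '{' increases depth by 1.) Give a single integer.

Answer: 3

Derivation:
Step 1: enter scope (depth=1)
Step 2: declare c=35 at depth 1
Step 3: enter scope (depth=2)
Step 4: enter scope (depth=3)
Step 5: declare e=(read c)=35 at depth 3
Step 6: enter scope (depth=4)
Step 7: exit scope (depth=3)
Visible at query point: c=35 e=35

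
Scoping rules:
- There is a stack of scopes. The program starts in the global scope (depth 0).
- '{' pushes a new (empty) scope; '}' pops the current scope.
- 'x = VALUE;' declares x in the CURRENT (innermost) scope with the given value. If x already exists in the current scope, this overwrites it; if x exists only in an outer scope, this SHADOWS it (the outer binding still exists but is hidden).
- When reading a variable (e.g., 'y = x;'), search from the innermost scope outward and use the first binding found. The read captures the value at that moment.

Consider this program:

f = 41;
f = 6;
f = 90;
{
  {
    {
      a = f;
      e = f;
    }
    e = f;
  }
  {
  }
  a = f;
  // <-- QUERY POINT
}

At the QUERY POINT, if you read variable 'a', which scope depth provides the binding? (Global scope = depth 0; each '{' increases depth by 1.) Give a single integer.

Step 1: declare f=41 at depth 0
Step 2: declare f=6 at depth 0
Step 3: declare f=90 at depth 0
Step 4: enter scope (depth=1)
Step 5: enter scope (depth=2)
Step 6: enter scope (depth=3)
Step 7: declare a=(read f)=90 at depth 3
Step 8: declare e=(read f)=90 at depth 3
Step 9: exit scope (depth=2)
Step 10: declare e=(read f)=90 at depth 2
Step 11: exit scope (depth=1)
Step 12: enter scope (depth=2)
Step 13: exit scope (depth=1)
Step 14: declare a=(read f)=90 at depth 1
Visible at query point: a=90 f=90

Answer: 1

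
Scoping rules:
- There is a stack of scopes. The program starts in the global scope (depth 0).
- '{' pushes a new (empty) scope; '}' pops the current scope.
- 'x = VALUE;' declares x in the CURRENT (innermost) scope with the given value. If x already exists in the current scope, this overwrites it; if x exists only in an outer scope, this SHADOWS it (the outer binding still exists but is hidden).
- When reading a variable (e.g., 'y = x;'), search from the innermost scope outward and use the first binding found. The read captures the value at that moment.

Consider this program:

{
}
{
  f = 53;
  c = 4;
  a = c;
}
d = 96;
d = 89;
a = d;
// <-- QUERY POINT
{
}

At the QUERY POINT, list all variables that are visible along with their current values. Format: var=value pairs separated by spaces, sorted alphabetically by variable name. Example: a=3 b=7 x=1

Answer: a=89 d=89

Derivation:
Step 1: enter scope (depth=1)
Step 2: exit scope (depth=0)
Step 3: enter scope (depth=1)
Step 4: declare f=53 at depth 1
Step 5: declare c=4 at depth 1
Step 6: declare a=(read c)=4 at depth 1
Step 7: exit scope (depth=0)
Step 8: declare d=96 at depth 0
Step 9: declare d=89 at depth 0
Step 10: declare a=(read d)=89 at depth 0
Visible at query point: a=89 d=89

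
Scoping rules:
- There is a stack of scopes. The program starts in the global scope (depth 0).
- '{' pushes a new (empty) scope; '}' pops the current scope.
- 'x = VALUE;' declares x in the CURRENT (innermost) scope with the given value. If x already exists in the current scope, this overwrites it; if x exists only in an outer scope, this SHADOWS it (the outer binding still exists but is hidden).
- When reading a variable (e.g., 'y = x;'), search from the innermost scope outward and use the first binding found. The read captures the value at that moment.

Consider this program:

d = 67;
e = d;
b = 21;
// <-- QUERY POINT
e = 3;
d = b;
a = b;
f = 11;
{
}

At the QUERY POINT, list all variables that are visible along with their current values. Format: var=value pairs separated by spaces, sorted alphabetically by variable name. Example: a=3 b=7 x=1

Step 1: declare d=67 at depth 0
Step 2: declare e=(read d)=67 at depth 0
Step 3: declare b=21 at depth 0
Visible at query point: b=21 d=67 e=67

Answer: b=21 d=67 e=67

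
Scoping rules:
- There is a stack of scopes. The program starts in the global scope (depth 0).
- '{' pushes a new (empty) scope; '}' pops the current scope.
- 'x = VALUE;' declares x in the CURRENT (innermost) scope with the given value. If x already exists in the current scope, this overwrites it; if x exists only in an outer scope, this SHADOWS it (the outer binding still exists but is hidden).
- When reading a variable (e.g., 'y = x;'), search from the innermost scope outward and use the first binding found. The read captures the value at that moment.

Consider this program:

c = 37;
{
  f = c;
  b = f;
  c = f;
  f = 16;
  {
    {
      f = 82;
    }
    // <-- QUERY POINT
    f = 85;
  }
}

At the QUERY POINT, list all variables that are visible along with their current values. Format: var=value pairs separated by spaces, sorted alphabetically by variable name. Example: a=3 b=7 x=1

Step 1: declare c=37 at depth 0
Step 2: enter scope (depth=1)
Step 3: declare f=(read c)=37 at depth 1
Step 4: declare b=(read f)=37 at depth 1
Step 5: declare c=(read f)=37 at depth 1
Step 6: declare f=16 at depth 1
Step 7: enter scope (depth=2)
Step 8: enter scope (depth=3)
Step 9: declare f=82 at depth 3
Step 10: exit scope (depth=2)
Visible at query point: b=37 c=37 f=16

Answer: b=37 c=37 f=16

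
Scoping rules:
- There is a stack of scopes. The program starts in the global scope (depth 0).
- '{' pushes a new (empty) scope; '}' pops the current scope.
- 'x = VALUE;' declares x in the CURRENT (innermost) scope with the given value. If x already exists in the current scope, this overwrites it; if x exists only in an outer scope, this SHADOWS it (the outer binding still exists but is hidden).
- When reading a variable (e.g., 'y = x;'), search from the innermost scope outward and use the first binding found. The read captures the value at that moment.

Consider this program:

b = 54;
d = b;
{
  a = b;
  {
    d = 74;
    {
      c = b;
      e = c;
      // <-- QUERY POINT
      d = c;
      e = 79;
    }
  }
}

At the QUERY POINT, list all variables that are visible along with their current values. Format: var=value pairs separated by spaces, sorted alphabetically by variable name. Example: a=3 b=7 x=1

Step 1: declare b=54 at depth 0
Step 2: declare d=(read b)=54 at depth 0
Step 3: enter scope (depth=1)
Step 4: declare a=(read b)=54 at depth 1
Step 5: enter scope (depth=2)
Step 6: declare d=74 at depth 2
Step 7: enter scope (depth=3)
Step 8: declare c=(read b)=54 at depth 3
Step 9: declare e=(read c)=54 at depth 3
Visible at query point: a=54 b=54 c=54 d=74 e=54

Answer: a=54 b=54 c=54 d=74 e=54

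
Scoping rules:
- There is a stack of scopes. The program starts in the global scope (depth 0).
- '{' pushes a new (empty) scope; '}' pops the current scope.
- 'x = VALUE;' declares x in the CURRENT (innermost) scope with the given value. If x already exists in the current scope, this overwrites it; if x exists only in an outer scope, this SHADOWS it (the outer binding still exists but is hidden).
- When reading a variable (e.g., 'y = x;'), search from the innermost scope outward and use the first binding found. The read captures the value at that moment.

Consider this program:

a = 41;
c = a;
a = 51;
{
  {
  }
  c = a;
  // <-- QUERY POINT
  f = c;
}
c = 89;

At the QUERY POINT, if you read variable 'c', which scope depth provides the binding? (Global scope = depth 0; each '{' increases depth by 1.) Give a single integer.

Step 1: declare a=41 at depth 0
Step 2: declare c=(read a)=41 at depth 0
Step 3: declare a=51 at depth 0
Step 4: enter scope (depth=1)
Step 5: enter scope (depth=2)
Step 6: exit scope (depth=1)
Step 7: declare c=(read a)=51 at depth 1
Visible at query point: a=51 c=51

Answer: 1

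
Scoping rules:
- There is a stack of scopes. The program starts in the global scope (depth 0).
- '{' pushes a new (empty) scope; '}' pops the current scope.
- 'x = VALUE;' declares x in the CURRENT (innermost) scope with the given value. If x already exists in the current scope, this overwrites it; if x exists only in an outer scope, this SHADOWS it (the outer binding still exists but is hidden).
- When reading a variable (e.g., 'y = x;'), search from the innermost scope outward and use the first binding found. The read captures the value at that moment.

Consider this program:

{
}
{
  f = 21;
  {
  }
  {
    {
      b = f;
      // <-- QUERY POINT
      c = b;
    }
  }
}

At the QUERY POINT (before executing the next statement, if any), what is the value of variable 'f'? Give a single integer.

Step 1: enter scope (depth=1)
Step 2: exit scope (depth=0)
Step 3: enter scope (depth=1)
Step 4: declare f=21 at depth 1
Step 5: enter scope (depth=2)
Step 6: exit scope (depth=1)
Step 7: enter scope (depth=2)
Step 8: enter scope (depth=3)
Step 9: declare b=(read f)=21 at depth 3
Visible at query point: b=21 f=21

Answer: 21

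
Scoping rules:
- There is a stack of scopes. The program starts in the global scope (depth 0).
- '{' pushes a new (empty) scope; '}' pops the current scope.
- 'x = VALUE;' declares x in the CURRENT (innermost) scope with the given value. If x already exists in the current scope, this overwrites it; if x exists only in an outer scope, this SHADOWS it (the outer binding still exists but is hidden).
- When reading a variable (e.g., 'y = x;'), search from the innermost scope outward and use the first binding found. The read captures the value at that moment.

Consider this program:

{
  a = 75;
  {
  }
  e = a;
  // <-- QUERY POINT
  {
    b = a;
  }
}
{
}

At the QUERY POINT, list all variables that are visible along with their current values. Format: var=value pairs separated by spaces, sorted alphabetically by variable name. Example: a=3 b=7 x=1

Answer: a=75 e=75

Derivation:
Step 1: enter scope (depth=1)
Step 2: declare a=75 at depth 1
Step 3: enter scope (depth=2)
Step 4: exit scope (depth=1)
Step 5: declare e=(read a)=75 at depth 1
Visible at query point: a=75 e=75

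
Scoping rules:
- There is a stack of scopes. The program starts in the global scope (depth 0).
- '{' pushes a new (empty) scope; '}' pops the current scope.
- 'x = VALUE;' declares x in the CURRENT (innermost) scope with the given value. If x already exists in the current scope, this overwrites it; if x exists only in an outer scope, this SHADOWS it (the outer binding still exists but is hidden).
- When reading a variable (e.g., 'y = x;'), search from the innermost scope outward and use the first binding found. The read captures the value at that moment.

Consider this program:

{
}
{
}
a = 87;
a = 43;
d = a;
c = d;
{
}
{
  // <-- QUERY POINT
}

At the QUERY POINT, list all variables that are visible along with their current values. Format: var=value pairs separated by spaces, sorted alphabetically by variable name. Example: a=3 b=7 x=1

Answer: a=43 c=43 d=43

Derivation:
Step 1: enter scope (depth=1)
Step 2: exit scope (depth=0)
Step 3: enter scope (depth=1)
Step 4: exit scope (depth=0)
Step 5: declare a=87 at depth 0
Step 6: declare a=43 at depth 0
Step 7: declare d=(read a)=43 at depth 0
Step 8: declare c=(read d)=43 at depth 0
Step 9: enter scope (depth=1)
Step 10: exit scope (depth=0)
Step 11: enter scope (depth=1)
Visible at query point: a=43 c=43 d=43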